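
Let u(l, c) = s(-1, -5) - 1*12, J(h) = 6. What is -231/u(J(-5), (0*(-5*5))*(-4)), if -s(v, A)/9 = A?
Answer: -7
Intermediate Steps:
s(v, A) = -9*A
u(l, c) = 33 (u(l, c) = -9*(-5) - 1*12 = 45 - 12 = 33)
-231/u(J(-5), (0*(-5*5))*(-4)) = -231/33 = -231*1/33 = -7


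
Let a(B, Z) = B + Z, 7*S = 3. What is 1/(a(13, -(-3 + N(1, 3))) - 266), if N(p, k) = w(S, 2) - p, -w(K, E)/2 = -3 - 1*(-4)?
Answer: -1/247 ≈ -0.0040486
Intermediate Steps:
S = 3/7 (S = (⅐)*3 = 3/7 ≈ 0.42857)
w(K, E) = -2 (w(K, E) = -2*(-3 - 1*(-4)) = -2*(-3 + 4) = -2*1 = -2)
N(p, k) = -2 - p
1/(a(13, -(-3 + N(1, 3))) - 266) = 1/((13 - (-3 + (-2 - 1*1))) - 266) = 1/((13 - (-3 + (-2 - 1))) - 266) = 1/((13 - (-3 - 3)) - 266) = 1/((13 - 1*(-6)) - 266) = 1/((13 + 6) - 266) = 1/(19 - 266) = 1/(-247) = -1/247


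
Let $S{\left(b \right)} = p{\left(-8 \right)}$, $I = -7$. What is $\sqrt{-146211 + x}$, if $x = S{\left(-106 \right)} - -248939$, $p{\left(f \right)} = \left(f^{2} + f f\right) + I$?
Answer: $\sqrt{102849} \approx 320.7$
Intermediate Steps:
$p{\left(f \right)} = -7 + 2 f^{2}$ ($p{\left(f \right)} = \left(f^{2} + f f\right) - 7 = \left(f^{2} + f^{2}\right) - 7 = 2 f^{2} - 7 = -7 + 2 f^{2}$)
$S{\left(b \right)} = 121$ ($S{\left(b \right)} = -7 + 2 \left(-8\right)^{2} = -7 + 2 \cdot 64 = -7 + 128 = 121$)
$x = 249060$ ($x = 121 - -248939 = 121 + 248939 = 249060$)
$\sqrt{-146211 + x} = \sqrt{-146211 + 249060} = \sqrt{102849}$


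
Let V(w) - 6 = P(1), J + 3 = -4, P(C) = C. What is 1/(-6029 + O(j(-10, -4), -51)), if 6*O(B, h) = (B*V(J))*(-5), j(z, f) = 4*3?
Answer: -1/6099 ≈ -0.00016396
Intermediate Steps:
j(z, f) = 12
J = -7 (J = -3 - 4 = -7)
V(w) = 7 (V(w) = 6 + 1 = 7)
O(B, h) = -35*B/6 (O(B, h) = ((B*7)*(-5))/6 = ((7*B)*(-5))/6 = (-35*B)/6 = -35*B/6)
1/(-6029 + O(j(-10, -4), -51)) = 1/(-6029 - 35/6*12) = 1/(-6029 - 70) = 1/(-6099) = -1/6099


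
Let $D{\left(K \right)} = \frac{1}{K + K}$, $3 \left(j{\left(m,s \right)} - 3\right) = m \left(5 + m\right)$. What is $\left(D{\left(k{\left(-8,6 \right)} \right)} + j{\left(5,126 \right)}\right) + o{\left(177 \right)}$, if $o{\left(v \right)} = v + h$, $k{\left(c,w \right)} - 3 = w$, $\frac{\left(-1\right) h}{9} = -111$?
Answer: $\frac{21523}{18} \approx 1195.7$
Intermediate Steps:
$h = 999$ ($h = \left(-9\right) \left(-111\right) = 999$)
$k{\left(c,w \right)} = 3 + w$
$o{\left(v \right)} = 999 + v$ ($o{\left(v \right)} = v + 999 = 999 + v$)
$j{\left(m,s \right)} = 3 + \frac{m \left(5 + m\right)}{3}$
$D{\left(K \right)} = \frac{1}{2 K}$
$\left(D{\left(k{\left(-8,6 \right)} \right)} + j{\left(5,126 \right)}\right) + o{\left(177 \right)} = \left(\frac{1}{2 \left(3 + 6\right)} + \left(3 + \frac{5^{2}}{3} + \frac{5}{3} \cdot 5\right)\right) + \left(999 + 177\right) = \left(\frac{1}{2 \cdot 9} + \left(3 + \frac{1}{3} \cdot 25 + \frac{25}{3}\right)\right) + 1176 = \left(\frac{1}{2} \cdot \frac{1}{9} + \left(3 + \frac{25}{3} + \frac{25}{3}\right)\right) + 1176 = \left(\frac{1}{18} + \frac{59}{3}\right) + 1176 = \frac{355}{18} + 1176 = \frac{21523}{18}$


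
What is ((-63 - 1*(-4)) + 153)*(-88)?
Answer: -8272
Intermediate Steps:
((-63 - 1*(-4)) + 153)*(-88) = ((-63 + 4) + 153)*(-88) = (-59 + 153)*(-88) = 94*(-88) = -8272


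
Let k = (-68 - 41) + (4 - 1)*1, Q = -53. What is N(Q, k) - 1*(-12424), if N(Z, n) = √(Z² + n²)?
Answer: 12424 + 53*√5 ≈ 12543.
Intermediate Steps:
k = -106 (k = -109 + 3*1 = -109 + 3 = -106)
N(Q, k) - 1*(-12424) = √((-53)² + (-106)²) - 1*(-12424) = √(2809 + 11236) + 12424 = √14045 + 12424 = 53*√5 + 12424 = 12424 + 53*√5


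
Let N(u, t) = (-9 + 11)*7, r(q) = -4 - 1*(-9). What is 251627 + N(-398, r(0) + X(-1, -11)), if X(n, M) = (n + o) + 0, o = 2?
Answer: 251641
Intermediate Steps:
X(n, M) = 2 + n (X(n, M) = (n + 2) + 0 = (2 + n) + 0 = 2 + n)
r(q) = 5 (r(q) = -4 + 9 = 5)
N(u, t) = 14 (N(u, t) = 2*7 = 14)
251627 + N(-398, r(0) + X(-1, -11)) = 251627 + 14 = 251641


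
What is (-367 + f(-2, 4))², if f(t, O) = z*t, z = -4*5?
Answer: 106929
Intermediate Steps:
z = -20
f(t, O) = -20*t
(-367 + f(-2, 4))² = (-367 - 20*(-2))² = (-367 + 40)² = (-327)² = 106929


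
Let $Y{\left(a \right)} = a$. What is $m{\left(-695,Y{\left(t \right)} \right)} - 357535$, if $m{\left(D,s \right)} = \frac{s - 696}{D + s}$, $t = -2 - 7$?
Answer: $- \frac{251703935}{704} \approx -3.5753 \cdot 10^{5}$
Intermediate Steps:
$t = -9$ ($t = -2 - 7 = -9$)
$m{\left(D,s \right)} = \frac{-696 + s}{D + s}$
$m{\left(-695,Y{\left(t \right)} \right)} - 357535 = \frac{-696 - 9}{-695 - 9} - 357535 = \frac{1}{-704} \left(-705\right) - 357535 = \left(- \frac{1}{704}\right) \left(-705\right) - 357535 = \frac{705}{704} - 357535 = - \frac{251703935}{704}$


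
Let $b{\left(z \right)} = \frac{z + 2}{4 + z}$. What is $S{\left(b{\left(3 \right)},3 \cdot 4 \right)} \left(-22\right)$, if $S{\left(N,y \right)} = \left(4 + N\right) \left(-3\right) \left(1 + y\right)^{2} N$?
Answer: $\frac{1840410}{49} \approx 37559.0$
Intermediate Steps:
$b{\left(z \right)} = \frac{2 + z}{4 + z}$
$S{\left(N,y \right)} = N \left(1 + y\right)^{2} \left(-12 - 3 N\right)$ ($S{\left(N,y \right)} = \left(-12 - 3 N\right) \left(1 + y\right)^{2} N = \left(1 + y\right)^{2} \left(-12 - 3 N\right) N = N \left(1 + y\right)^{2} \left(-12 - 3 N\right)$)
$S{\left(b{\left(3 \right)},3 \cdot 4 \right)} \left(-22\right) = - 3 \frac{2 + 3}{4 + 3} \left(1 + 3 \cdot 4\right)^{2} \left(4 + \frac{2 + 3}{4 + 3}\right) \left(-22\right) = - 3 \cdot \frac{1}{7} \cdot 5 \left(1 + 12\right)^{2} \left(4 + \frac{1}{7} \cdot 5\right) \left(-22\right) = - 3 \cdot \frac{1}{7} \cdot 5 \cdot 13^{2} \left(4 + \frac{1}{7} \cdot 5\right) \left(-22\right) = \left(-3\right) \frac{5}{7} \cdot 169 \left(4 + \frac{5}{7}\right) \left(-22\right) = \left(-3\right) \frac{5}{7} \cdot 169 \cdot \frac{33}{7} \left(-22\right) = \left(- \frac{83655}{49}\right) \left(-22\right) = \frac{1840410}{49}$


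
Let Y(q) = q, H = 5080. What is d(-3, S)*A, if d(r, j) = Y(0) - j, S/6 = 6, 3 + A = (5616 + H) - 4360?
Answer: -227988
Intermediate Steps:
A = 6333 (A = -3 + ((5616 + 5080) - 4360) = -3 + (10696 - 4360) = -3 + 6336 = 6333)
S = 36 (S = 6*6 = 36)
d(r, j) = -j (d(r, j) = 0 - j = -j)
d(-3, S)*A = -1*36*6333 = -36*6333 = -227988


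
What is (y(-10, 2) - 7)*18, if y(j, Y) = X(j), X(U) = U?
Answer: -306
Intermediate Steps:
y(j, Y) = j
(y(-10, 2) - 7)*18 = (-10 - 7)*18 = -17*18 = -306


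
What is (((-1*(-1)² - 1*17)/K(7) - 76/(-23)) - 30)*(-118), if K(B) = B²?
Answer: 3599000/1127 ≈ 3193.4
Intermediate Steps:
(((-1*(-1)² - 1*17)/K(7) - 76/(-23)) - 30)*(-118) = (((-1*(-1)² - 1*17)/(7²) - 76/(-23)) - 30)*(-118) = (((-1*1 - 17)/49 - 76*(-1/23)) - 30)*(-118) = (((-1 - 17)*(1/49) + 76/23) - 30)*(-118) = ((-18*1/49 + 76/23) - 30)*(-118) = ((-18/49 + 76/23) - 30)*(-118) = (3310/1127 - 30)*(-118) = -30500/1127*(-118) = 3599000/1127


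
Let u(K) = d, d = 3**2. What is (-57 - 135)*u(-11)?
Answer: -1728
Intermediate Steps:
d = 9
u(K) = 9
(-57 - 135)*u(-11) = (-57 - 135)*9 = -192*9 = -1728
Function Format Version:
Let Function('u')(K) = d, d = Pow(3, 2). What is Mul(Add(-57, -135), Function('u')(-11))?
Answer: -1728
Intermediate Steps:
d = 9
Function('u')(K) = 9
Mul(Add(-57, -135), Function('u')(-11)) = Mul(Add(-57, -135), 9) = Mul(-192, 9) = -1728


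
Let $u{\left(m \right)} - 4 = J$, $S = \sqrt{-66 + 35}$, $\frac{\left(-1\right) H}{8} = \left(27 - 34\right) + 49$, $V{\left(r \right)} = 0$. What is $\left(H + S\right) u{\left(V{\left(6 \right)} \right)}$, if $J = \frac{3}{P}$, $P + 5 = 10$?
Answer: $- \frac{7728}{5} + \frac{23 i \sqrt{31}}{5} \approx -1545.6 + 25.612 i$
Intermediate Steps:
$P = 5$ ($P = -5 + 10 = 5$)
$H = -336$ ($H = - 8 \left(\left(27 - 34\right) + 49\right) = - 8 \left(-7 + 49\right) = \left(-8\right) 42 = -336$)
$S = i \sqrt{31}$ ($S = \sqrt{-31} = i \sqrt{31} \approx 5.5678 i$)
$J = \frac{3}{5} \approx 0.6$
$u{\left(m \right)} = \frac{23}{5}$ ($u{\left(m \right)} = 4 + \frac{3}{5} = \frac{23}{5}$)
$\left(H + S\right) u{\left(V{\left(6 \right)} \right)} = \left(-336 + i \sqrt{31}\right) \frac{23}{5} = - \frac{7728}{5} + \frac{23 i \sqrt{31}}{5}$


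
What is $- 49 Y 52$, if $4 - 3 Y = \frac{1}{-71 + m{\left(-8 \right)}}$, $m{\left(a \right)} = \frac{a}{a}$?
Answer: $- \frac{51142}{15} \approx -3409.5$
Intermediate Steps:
$m{\left(a \right)} = 1$
$Y = \frac{281}{210}$ ($Y = \frac{4}{3} - \frac{1}{3 \left(-71 + 1\right)} = \frac{4}{3} - \frac{1}{3 \left(-70\right)} = \frac{4}{3} - - \frac{1}{210} = \frac{4}{3} + \frac{1}{210} = \frac{281}{210} \approx 1.3381$)
$- 49 Y 52 = \left(-49\right) \frac{281}{210} \cdot 52 = \left(- \frac{1967}{30}\right) 52 = - \frac{51142}{15}$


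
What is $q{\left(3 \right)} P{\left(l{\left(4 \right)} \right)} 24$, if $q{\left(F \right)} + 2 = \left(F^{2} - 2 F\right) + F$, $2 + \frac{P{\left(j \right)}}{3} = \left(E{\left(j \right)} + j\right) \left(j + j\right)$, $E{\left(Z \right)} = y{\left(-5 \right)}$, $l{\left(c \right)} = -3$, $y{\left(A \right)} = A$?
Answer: $13248$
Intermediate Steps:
$E{\left(Z \right)} = -5$
$P{\left(j \right)} = -6 + 6 j \left(-5 + j\right)$ ($P{\left(j \right)} = -6 + 3 \left(-5 + j\right) \left(j + j\right) = -6 + 3 \left(-5 + j\right) 2 j = -6 + 3 \cdot 2 j \left(-5 + j\right) = -6 + 6 j \left(-5 + j\right)$)
$q{\left(F \right)} = -2 + F^{2} - F$ ($q{\left(F \right)} = -2 + \left(\left(F^{2} - 2 F\right) + F\right) = -2 + \left(F^{2} - F\right) = -2 + F^{2} - F$)
$q{\left(3 \right)} P{\left(l{\left(4 \right)} \right)} 24 = \left(-2 + 3^{2} - 3\right) \left(-6 - -90 + 6 \left(-3\right)^{2}\right) 24 = \left(-2 + 9 - 3\right) \left(-6 + 90 + 6 \cdot 9\right) 24 = 4 \left(-6 + 90 + 54\right) 24 = 4 \cdot 138 \cdot 24 = 552 \cdot 24 = 13248$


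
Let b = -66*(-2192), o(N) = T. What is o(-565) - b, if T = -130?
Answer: -144802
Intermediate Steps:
o(N) = -130
b = 144672
o(-565) - b = -130 - 1*144672 = -130 - 144672 = -144802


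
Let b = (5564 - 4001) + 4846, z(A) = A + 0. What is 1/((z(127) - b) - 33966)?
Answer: -1/40248 ≈ -2.4846e-5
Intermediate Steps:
z(A) = A
b = 6409 (b = 1563 + 4846 = 6409)
1/((z(127) - b) - 33966) = 1/((127 - 1*6409) - 33966) = 1/((127 - 6409) - 33966) = 1/(-6282 - 33966) = 1/(-40248) = -1/40248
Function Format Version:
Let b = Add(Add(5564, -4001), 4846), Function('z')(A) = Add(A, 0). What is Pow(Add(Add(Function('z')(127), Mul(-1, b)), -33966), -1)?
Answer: Rational(-1, 40248) ≈ -2.4846e-5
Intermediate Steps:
Function('z')(A) = A
b = 6409 (b = Add(1563, 4846) = 6409)
Pow(Add(Add(Function('z')(127), Mul(-1, b)), -33966), -1) = Pow(Add(Add(127, Mul(-1, 6409)), -33966), -1) = Pow(Add(Add(127, -6409), -33966), -1) = Pow(Add(-6282, -33966), -1) = Pow(-40248, -1) = Rational(-1, 40248)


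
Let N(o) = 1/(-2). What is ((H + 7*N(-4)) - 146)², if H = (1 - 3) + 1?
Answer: 90601/4 ≈ 22650.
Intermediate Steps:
N(o) = -½
H = -1 (H = -2 + 1 = -1)
((H + 7*N(-4)) - 146)² = ((-1 + 7*(-½)) - 146)² = ((-1 - 7/2) - 146)² = (-9/2 - 146)² = (-301/2)² = 90601/4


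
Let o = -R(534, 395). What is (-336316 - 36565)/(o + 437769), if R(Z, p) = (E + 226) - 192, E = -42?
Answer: -372881/437777 ≈ -0.85176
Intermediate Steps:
R(Z, p) = -8 (R(Z, p) = (-42 + 226) - 192 = 184 - 192 = -8)
o = 8 (o = -1*(-8) = 8)
(-336316 - 36565)/(o + 437769) = (-336316 - 36565)/(8 + 437769) = -372881/437777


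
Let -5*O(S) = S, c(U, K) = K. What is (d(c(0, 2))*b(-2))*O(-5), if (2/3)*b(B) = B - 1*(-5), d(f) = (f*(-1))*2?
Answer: -18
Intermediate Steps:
O(S) = -S/5
d(f) = -2*f (d(f) = -f*2 = -2*f)
b(B) = 15/2 + 3*B/2 (b(B) = 3*(B - 1*(-5))/2 = 3*(B + 5)/2 = 3*(5 + B)/2 = 15/2 + 3*B/2)
(d(c(0, 2))*b(-2))*O(-5) = ((-2*2)*(15/2 + (3/2)*(-2)))*(-⅕*(-5)) = -4*(15/2 - 3)*1 = -4*9/2*1 = -18*1 = -18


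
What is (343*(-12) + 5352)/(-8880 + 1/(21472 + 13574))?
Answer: -43316856/311208479 ≈ -0.13919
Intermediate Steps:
(343*(-12) + 5352)/(-8880 + 1/(21472 + 13574)) = (-4116 + 5352)/(-8880 + 1/35046) = 1236/(-8880 + 1/35046) = 1236/(-311208479/35046) = 1236*(-35046/311208479) = -43316856/311208479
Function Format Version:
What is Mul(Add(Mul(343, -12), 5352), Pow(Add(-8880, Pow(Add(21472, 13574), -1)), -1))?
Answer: Rational(-43316856, 311208479) ≈ -0.13919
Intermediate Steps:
Mul(Add(Mul(343, -12), 5352), Pow(Add(-8880, Pow(Add(21472, 13574), -1)), -1)) = Mul(Add(-4116, 5352), Pow(Add(-8880, Pow(35046, -1)), -1)) = Mul(1236, Pow(Add(-8880, Rational(1, 35046)), -1)) = Mul(1236, Pow(Rational(-311208479, 35046), -1)) = Mul(1236, Rational(-35046, 311208479)) = Rational(-43316856, 311208479)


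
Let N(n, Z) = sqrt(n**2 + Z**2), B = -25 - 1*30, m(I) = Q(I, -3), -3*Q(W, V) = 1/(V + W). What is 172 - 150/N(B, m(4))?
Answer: 172 - 225*sqrt(27226)/13613 ≈ 169.27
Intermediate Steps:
Q(W, V) = -1/(3*(V + W))
m(I) = -1/(-9 + 3*I) (m(I) = -1/(3*(-3) + 3*I) = -1/(-9 + 3*I))
B = -55 (B = -25 - 30 = -55)
N(n, Z) = sqrt(Z**2 + n**2)
172 - 150/N(B, m(4)) = 172 - 150/sqrt((-1/(-9 + 3*4))**2 + (-55)**2) = 172 - 150/sqrt((-1/(-9 + 12))**2 + 3025) = 172 - 150/sqrt((-1/3)**2 + 3025) = 172 - 150/sqrt(1/9 + 3025) = 172 - 150*3*sqrt(27226)/27226 = 172 - 225*sqrt(27226)/13613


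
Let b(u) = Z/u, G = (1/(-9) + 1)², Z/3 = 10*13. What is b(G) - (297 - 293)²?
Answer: 15283/32 ≈ 477.59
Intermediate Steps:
Z = 390 (Z = 3*(10*13) = 3*130 = 390)
G = 64/81 (G = (-⅑ + 1)² = (8/9)² = 64/81 ≈ 0.79012)
b(u) = 390/u
b(G) - (297 - 293)² = 390/(64/81) - (297 - 293)² = 390*(81/64) - 1*4² = 15795/32 - 1*16 = 15795/32 - 16 = 15283/32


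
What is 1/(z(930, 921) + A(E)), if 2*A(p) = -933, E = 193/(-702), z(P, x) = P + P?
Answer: 2/2787 ≈ 0.00071762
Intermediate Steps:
z(P, x) = 2*P
E = -193/702 (E = 193*(-1/702) = -193/702 ≈ -0.27493)
A(p) = -933/2 (A(p) = (½)*(-933) = -933/2)
1/(z(930, 921) + A(E)) = 1/(2*930 - 933/2) = 1/(1860 - 933/2) = 1/(2787/2) = 2/2787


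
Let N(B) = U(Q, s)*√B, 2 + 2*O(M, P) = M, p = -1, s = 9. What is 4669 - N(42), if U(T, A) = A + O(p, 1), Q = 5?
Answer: 4669 - 15*√42/2 ≈ 4620.4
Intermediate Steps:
O(M, P) = -1 + M/2
U(T, A) = -3/2 + A (U(T, A) = A + (-1 + (½)*(-1)) = A + (-1 - ½) = A - 3/2 = -3/2 + A)
N(B) = 15*√B/2 (N(B) = (-3/2 + 9)*√B = 15*√B/2)
4669 - N(42) = 4669 - 15*√42/2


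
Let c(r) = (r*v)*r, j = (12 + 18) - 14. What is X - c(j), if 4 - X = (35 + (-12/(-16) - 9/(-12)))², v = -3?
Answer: -2241/4 ≈ -560.25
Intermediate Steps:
j = 16 (j = 30 - 14 = 16)
X = -5313/4 (X = 4 - (35 + (-12/(-16) - 9/(-12)))² = 4 - (35 + (-12*(-1/16) - 9*(-1/12)))² = 4 - (35 + (¾ + ¾))² = 4 - (35 + 3/2)² = 4 - (73/2)² = 4 - 1*5329/4 = 4 - 5329/4 = -5313/4 ≈ -1328.3)
c(r) = -3*r² (c(r) = (r*(-3))*r = (-3*r)*r = -3*r²)
X - c(j) = -5313/4 - (-3)*16² = -5313/4 - (-3)*256 = -5313/4 - 1*(-768) = -5313/4 + 768 = -2241/4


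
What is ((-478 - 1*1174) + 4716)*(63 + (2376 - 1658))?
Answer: 2392984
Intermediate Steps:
((-478 - 1*1174) + 4716)*(63 + (2376 - 1658)) = ((-478 - 1174) + 4716)*(63 + 718) = (-1652 + 4716)*781 = 3064*781 = 2392984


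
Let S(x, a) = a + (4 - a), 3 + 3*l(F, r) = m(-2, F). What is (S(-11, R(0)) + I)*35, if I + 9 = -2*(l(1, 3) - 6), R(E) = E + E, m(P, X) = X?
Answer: 875/3 ≈ 291.67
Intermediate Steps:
l(F, r) = -1 + F/3
R(E) = 2*E
S(x, a) = 4
I = 13/3 (I = -9 - 2*((-1 + (⅓)*1) - 6) = -9 - 2*((-1 + ⅓) - 6) = -9 - 2*(-⅔ - 6) = -9 - 2*(-20/3) = -9 + 40/3 = 13/3 ≈ 4.3333)
(S(-11, R(0)) + I)*35 = (4 + 13/3)*35 = (25/3)*35 = 875/3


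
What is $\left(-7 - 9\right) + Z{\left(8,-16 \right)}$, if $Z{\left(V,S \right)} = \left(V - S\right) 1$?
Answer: $8$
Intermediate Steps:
$Z{\left(V,S \right)} = V - S$
$\left(-7 - 9\right) + Z{\left(8,-16 \right)} = \left(-7 - 9\right) + \left(8 - -16\right) = \left(-7 - 9\right) + \left(8 + 16\right) = -16 + 24 = 8$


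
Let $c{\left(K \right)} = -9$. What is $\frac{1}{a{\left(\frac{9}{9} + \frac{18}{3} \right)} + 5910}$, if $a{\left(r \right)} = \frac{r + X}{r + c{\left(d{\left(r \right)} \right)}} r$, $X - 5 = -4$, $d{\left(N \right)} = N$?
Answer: $\frac{1}{5882} \approx 0.00017001$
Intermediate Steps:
$X = 1$ ($X = 5 - 4 = 1$)
$a{\left(r \right)} = \frac{r \left(1 + r\right)}{-9 + r}$ ($a{\left(r \right)} = \frac{r + 1}{r - 9} r = \frac{1 + r}{-9 + r} r = \frac{r \left(1 + r\right)}{-9 + r}$)
$\frac{1}{a{\left(\frac{9}{9} + \frac{18}{3} \right)} + 5910} = \frac{1}{\frac{\left(\frac{9}{9} + \frac{18}{3}\right) \left(1 + \left(\frac{9}{9} + \frac{18}{3}\right)\right)}{-9 + \left(\frac{9}{9} + \frac{18}{3}\right)} + 5910} = \frac{1}{\frac{\left(9 \cdot \frac{1}{9} + 18 \cdot \frac{1}{3}\right) \left(1 + \left(9 \cdot \frac{1}{9} + 18 \cdot \frac{1}{3}\right)\right)}{-9 + \left(9 \cdot \frac{1}{9} + 18 \cdot \frac{1}{3}\right)} + 5910} = \frac{1}{\frac{\left(1 + 6\right) \left(1 + \left(1 + 6\right)\right)}{-9 + \left(1 + 6\right)} + 5910} = \frac{1}{\frac{7 \left(1 + 7\right)}{-9 + 7} + 5910} = \frac{1}{7 \frac{1}{-2} \cdot 8 + 5910} = \frac{1}{7 \left(- \frac{1}{2}\right) 8 + 5910} = \frac{1}{-28 + 5910} = \frac{1}{5882}$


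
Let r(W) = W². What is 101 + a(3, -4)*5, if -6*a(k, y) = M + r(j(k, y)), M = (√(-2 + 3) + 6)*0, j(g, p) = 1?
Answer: 601/6 ≈ 100.17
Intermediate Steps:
M = 0 (M = (√1 + 6)*0 = (1 + 6)*0 = 7*0 = 0)
a(k, y) = -⅙ (a(k, y) = -(0 + 1²)/6 = -(0 + 1)/6 = -⅙*1 = -⅙)
101 + a(3, -4)*5 = 101 - ⅙*5 = 101 - ⅚ = 601/6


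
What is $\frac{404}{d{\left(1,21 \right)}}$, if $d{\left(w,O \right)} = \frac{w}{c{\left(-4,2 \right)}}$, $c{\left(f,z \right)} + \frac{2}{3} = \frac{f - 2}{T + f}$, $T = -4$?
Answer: $\frac{101}{3} \approx 33.667$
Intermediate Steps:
$c{\left(f,z \right)} = - \frac{2}{3} + \frac{-2 + f}{-4 + f}$ ($c{\left(f,z \right)} = - \frac{2}{3} + \frac{f - 2}{-4 + f} = - \frac{2}{3} + \frac{-2 + f}{-4 + f}$)
$d{\left(w,O \right)} = 12 w$ ($d{\left(w,O \right)} = \frac{w}{\frac{1}{3} \frac{1}{-4 - 4} \left(2 - 4\right)} = \frac{w}{\frac{1}{3} \frac{1}{-8} \left(-2\right)} = \frac{w}{\frac{1}{3} \left(- \frac{1}{8}\right) \left(-2\right)} = w \frac{1}{\frac{1}{12}} = w 12 = 12 w$)
$\frac{404}{d{\left(1,21 \right)}} = \frac{404}{12 \cdot 1} = \frac{404}{12} = 404 \cdot \frac{1}{12} = \frac{101}{3}$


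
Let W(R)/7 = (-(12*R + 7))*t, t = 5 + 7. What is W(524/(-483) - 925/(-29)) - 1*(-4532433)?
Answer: 3002024823/667 ≈ 4.5008e+6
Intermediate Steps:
t = 12
W(R) = -588 - 1008*R (W(R) = 7*(-(12*R + 7)*12) = 7*(-(7 + 12*R)*12) = 7*((-7 - 12*R)*12) = 7*(-84 - 144*R) = -588 - 1008*R)
W(524/(-483) - 925/(-29)) - 1*(-4532433) = (-588 - 1008*(524/(-483) - 925/(-29))) - 1*(-4532433) = (-588 - 1008*(524*(-1/483) - 925*(-1/29))) + 4532433 = (-588 - 1008*(-524/483 + 925/29)) + 4532433 = (-588 - 1008*431579/14007) + 4532433 = (-588 - 20715792/667) + 4532433 = -21107988/667 + 4532433 = 3002024823/667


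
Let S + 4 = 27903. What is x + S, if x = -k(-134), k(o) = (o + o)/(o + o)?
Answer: 27898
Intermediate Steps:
S = 27899 (S = -4 + 27903 = 27899)
k(o) = 1 (k(o) = (2*o)/((2*o)) = (2*o)*(1/(2*o)) = 1)
x = -1 (x = -1*1 = -1)
x + S = -1 + 27899 = 27898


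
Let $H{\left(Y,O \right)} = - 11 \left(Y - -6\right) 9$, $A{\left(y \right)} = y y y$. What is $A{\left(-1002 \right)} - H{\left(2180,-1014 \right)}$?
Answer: $-1005795594$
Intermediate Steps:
$A{\left(y \right)} = y^{3}$ ($A{\left(y \right)} = y^{2} y = y^{3}$)
$H{\left(Y,O \right)} = -594 - 99 Y$ ($H{\left(Y,O \right)} = - 11 \left(Y + 6\right) 9 = - 11 \left(6 + Y\right) 9 = \left(-66 - 11 Y\right) 9 = -594 - 99 Y$)
$A{\left(-1002 \right)} - H{\left(2180,-1014 \right)} = \left(-1002\right)^{3} - \left(-594 - 215820\right) = -1006012008 - \left(-594 - 215820\right) = -1006012008 - -216414 = -1006012008 + 216414 = -1005795594$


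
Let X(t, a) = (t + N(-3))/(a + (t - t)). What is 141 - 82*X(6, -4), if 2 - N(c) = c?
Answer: 733/2 ≈ 366.50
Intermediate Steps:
N(c) = 2 - c
X(t, a) = (5 + t)/a (X(t, a) = (t + (2 - 1*(-3)))/(a + (t - t)) = (t + (2 + 3))/(a + 0) = (t + 5)/a = (5 + t)/a)
141 - 82*X(6, -4) = 141 - 82*(5 + 6)/(-4) = 141 - (-41)*11/2 = 141 - 82*(-11/4) = 141 + 451/2 = 733/2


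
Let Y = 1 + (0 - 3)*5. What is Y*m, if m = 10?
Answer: -140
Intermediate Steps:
Y = -14 (Y = 1 - 3*5 = 1 - 15 = -14)
Y*m = -14*10 = -140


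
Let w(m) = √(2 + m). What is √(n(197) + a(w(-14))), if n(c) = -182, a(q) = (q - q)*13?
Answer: I*√182 ≈ 13.491*I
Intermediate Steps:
a(q) = 0 (a(q) = 0*13 = 0)
√(n(197) + a(w(-14))) = √(-182 + 0) = √(-182) = I*√182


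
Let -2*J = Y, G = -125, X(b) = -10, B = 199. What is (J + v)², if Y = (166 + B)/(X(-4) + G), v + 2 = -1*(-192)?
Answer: 106770889/2916 ≈ 36616.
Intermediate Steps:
v = 190 (v = -2 - 1*(-192) = -2 + 192 = 190)
Y = -73/27 (Y = (166 + 199)/(-10 - 125) = 365/(-135) = 365*(-1/135) = -73/27 ≈ -2.7037)
J = 73/54 (J = -½*(-73/27) = 73/54 ≈ 1.3519)
(J + v)² = (73/54 + 190)² = (10333/54)² = 106770889/2916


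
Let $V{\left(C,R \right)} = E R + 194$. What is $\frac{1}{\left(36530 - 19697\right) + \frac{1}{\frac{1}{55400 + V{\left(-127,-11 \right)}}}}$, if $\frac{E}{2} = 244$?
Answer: $\frac{1}{67059} \approx 1.4912 \cdot 10^{-5}$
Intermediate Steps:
$E = 488$ ($E = 2 \cdot 244 = 488$)
$V{\left(C,R \right)} = 194 + 488 R$ ($V{\left(C,R \right)} = 488 R + 194 = 194 + 488 R$)
$\frac{1}{\left(36530 - 19697\right) + \frac{1}{\frac{1}{55400 + V{\left(-127,-11 \right)}}}} = \frac{1}{\left(36530 - 19697\right) + \frac{1}{\frac{1}{55400 + \left(194 + 488 \left(-11\right)\right)}}} = \frac{1}{\left(36530 - 19697\right) + \frac{1}{\frac{1}{55400 + \left(194 - 5368\right)}}} = \frac{1}{16833 + \frac{1}{\frac{1}{55400 - 5174}}} = \frac{1}{16833 + \frac{1}{\frac{1}{50226}}} = \frac{1}{16833 + 50226} = \frac{1}{67059}$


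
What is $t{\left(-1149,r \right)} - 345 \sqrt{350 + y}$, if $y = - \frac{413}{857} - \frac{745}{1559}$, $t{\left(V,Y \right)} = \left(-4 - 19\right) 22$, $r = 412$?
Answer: $-506 - \frac{345 \sqrt{623059242650234}}{1336063} \approx -6951.5$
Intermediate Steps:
$t{\left(V,Y \right)} = -506$ ($t{\left(V,Y \right)} = \left(-23\right) 22 = -506$)
$y = - \frac{1282332}{1336063}$ ($y = \left(-413\right) \frac{1}{857} - \frac{745}{1559} = - \frac{413}{857} - \frac{745}{1559} = - \frac{1282332}{1336063} \approx -0.95978$)
$t{\left(-1149,r \right)} - 345 \sqrt{350 + y} = -506 - 345 \sqrt{350 - \frac{1282332}{1336063}} = -506 - 345 \sqrt{\frac{466339718}{1336063}} = -506 - 345 \frac{\sqrt{623059242650234}}{1336063} = -506 - \frac{345 \sqrt{623059242650234}}{1336063}$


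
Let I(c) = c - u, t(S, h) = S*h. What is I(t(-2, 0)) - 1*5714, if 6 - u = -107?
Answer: -5827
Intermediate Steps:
u = 113 (u = 6 - 1*(-107) = 6 + 107 = 113)
I(c) = -113 + c (I(c) = c - 1*113 = c - 113 = -113 + c)
I(t(-2, 0)) - 1*5714 = (-113 - 2*0) - 1*5714 = (-113 + 0) - 5714 = -113 - 5714 = -5827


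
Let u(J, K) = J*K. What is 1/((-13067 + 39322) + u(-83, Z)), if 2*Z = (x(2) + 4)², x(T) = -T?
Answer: 1/26089 ≈ 3.8330e-5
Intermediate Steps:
Z = 2 (Z = (-1*2 + 4)²/2 = (-2 + 4)²/2 = (½)*2² = (½)*4 = 2)
1/((-13067 + 39322) + u(-83, Z)) = 1/((-13067 + 39322) - 83*2) = 1/(26255 - 166) = 1/26089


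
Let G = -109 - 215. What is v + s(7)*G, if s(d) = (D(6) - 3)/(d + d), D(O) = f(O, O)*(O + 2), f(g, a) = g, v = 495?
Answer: -3825/7 ≈ -546.43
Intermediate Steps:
G = -324
D(O) = O*(2 + O) (D(O) = O*(O + 2) = O*(2 + O))
s(d) = 45/(2*d) (s(d) = (6*(2 + 6) - 3)/(d + d) = (6*8 - 3)/((2*d)) = (48 - 3)*(1/(2*d)) = 45*(1/(2*d)) = 45/(2*d))
v + s(7)*G = 495 + ((45/2)/7)*(-324) = 495 + ((45/2)*(⅐))*(-324) = 495 + (45/14)*(-324) = 495 - 7290/7 = -3825/7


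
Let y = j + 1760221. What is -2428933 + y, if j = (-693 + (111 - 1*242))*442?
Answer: -1032920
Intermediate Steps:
j = -364208 (j = (-693 + (111 - 242))*442 = (-693 - 131)*442 = -824*442 = -364208)
y = 1396013 (y = -364208 + 1760221 = 1396013)
-2428933 + y = -2428933 + 1396013 = -1032920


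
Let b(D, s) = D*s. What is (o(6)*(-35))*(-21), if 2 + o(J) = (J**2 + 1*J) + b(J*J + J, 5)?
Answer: 183750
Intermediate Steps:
o(J) = -2 + 6*J + 6*J**2 (o(J) = -2 + ((J**2 + 1*J) + (J*J + J)*5) = -2 + ((J**2 + J) + (J**2 + J)*5) = -2 + ((J + J**2) + (J + J**2)*5) = -2 + ((J + J**2) + (5*J + 5*J**2)) = -2 + (6*J + 6*J**2) = -2 + 6*J + 6*J**2)
(o(6)*(-35))*(-21) = ((-2 + 6*6 + 6*6**2)*(-35))*(-21) = ((-2 + 36 + 6*36)*(-35))*(-21) = ((-2 + 36 + 216)*(-35))*(-21) = (250*(-35))*(-21) = -8750*(-21) = 183750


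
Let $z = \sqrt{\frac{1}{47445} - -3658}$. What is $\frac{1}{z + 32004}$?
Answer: $\frac{1518429780}{48595653125309} - \frac{\sqrt{8234260562895}}{48595653125309} \approx 3.1187 \cdot 10^{-5}$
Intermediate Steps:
$z = \frac{\sqrt{8234260562895}}{47445}$ ($z = \sqrt{\frac{1}{47445} + 3658} = \sqrt{\frac{173553811}{47445}} = \frac{\sqrt{8234260562895}}{47445} \approx 60.481$)
$\frac{1}{z + 32004} = \frac{1}{\frac{\sqrt{8234260562895}}{47445} + 32004} = \frac{1}{32004 + \frac{\sqrt{8234260562895}}{47445}}$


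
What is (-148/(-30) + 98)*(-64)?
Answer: -98816/15 ≈ -6587.7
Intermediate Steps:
(-148/(-30) + 98)*(-64) = (-148*(-1/30) + 98)*(-64) = (74/15 + 98)*(-64) = (1544/15)*(-64) = -98816/15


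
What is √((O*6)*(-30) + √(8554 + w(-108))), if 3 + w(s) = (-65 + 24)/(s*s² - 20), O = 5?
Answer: √(-357058060160400 + 629866*√3392448315614009)/629866 ≈ 28.417*I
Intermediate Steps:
w(s) = -3 - 41/(-20 + s³) (w(s) = -3 + (-65 + 24)/(s*s² - 20) = -3 - 41/(s³ - 20) = -3 - 41/(-20 + s³))
√((O*6)*(-30) + √(8554 + w(-108))) = √((5*6)*(-30) + √(8554 + (19 - 3*(-108)³)/(-20 + (-108)³))) = √(30*(-30) + √(8554 + (19 - 3*(-1259712))/(-20 - 1259712))) = √(-900 + √(8554 + (19 + 3779136)/(-1259732))) = √(-900 + √(8554 - 1/1259732*3779155)) = √(-900 + √(8554 - 3779155/1259732)) = √(-900 + √(10771968373/1259732)) = √(-900 + √3392448315614009/629866)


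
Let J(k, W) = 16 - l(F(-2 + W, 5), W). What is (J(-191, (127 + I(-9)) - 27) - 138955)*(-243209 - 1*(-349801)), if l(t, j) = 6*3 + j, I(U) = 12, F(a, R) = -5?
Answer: -14823642848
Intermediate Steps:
l(t, j) = 18 + j
J(k, W) = -2 - W (J(k, W) = 16 - (18 + W) = 16 + (-18 - W) = -2 - W)
(J(-191, (127 + I(-9)) - 27) - 138955)*(-243209 - 1*(-349801)) = ((-2 - ((127 + 12) - 27)) - 138955)*(-243209 - 1*(-349801)) = ((-2 - (139 - 27)) - 138955)*(-243209 + 349801) = ((-2 - 1*112) - 138955)*106592 = ((-2 - 112) - 138955)*106592 = (-114 - 138955)*106592 = -139069*106592 = -14823642848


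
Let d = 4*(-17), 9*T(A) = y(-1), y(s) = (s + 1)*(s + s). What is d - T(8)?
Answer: -68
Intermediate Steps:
y(s) = 2*s*(1 + s) (y(s) = (1 + s)*(2*s) = 2*s*(1 + s))
T(A) = 0 (T(A) = (2*(-1)*(1 - 1))/9 = (2*(-1)*0)/9 = (1/9)*0 = 0)
d = -68
d - T(8) = -68 - 1*0 = -68 + 0 = -68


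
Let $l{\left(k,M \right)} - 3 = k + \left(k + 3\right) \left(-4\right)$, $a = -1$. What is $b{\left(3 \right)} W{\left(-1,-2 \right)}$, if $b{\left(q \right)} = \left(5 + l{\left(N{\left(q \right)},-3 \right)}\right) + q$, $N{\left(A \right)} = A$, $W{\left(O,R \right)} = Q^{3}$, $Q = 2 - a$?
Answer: $-270$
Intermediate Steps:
$Q = 3$ ($Q = 2 - -1 = 2 + 1 = 3$)
$W{\left(O,R \right)} = 27$ ($W{\left(O,R \right)} = 3^{3} = 27$)
$l{\left(k,M \right)} = -9 - 3 k$ ($l{\left(k,M \right)} = 3 + \left(k + \left(k + 3\right) \left(-4\right)\right) = 3 + \left(k + \left(3 + k\right) \left(-4\right)\right) = 3 - \left(12 + 3 k\right) = -9 - 3 k$)
$b{\left(q \right)} = -4 - 2 q$ ($b{\left(q \right)} = \left(5 - \left(9 + 3 q\right)\right) + q = \left(-4 - 3 q\right) + q = -4 - 2 q$)
$b{\left(3 \right)} W{\left(-1,-2 \right)} = \left(-4 - 6\right) 27 = \left(-10\right) 27 = -270$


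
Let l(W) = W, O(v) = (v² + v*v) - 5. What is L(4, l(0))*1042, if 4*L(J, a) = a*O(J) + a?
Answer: 0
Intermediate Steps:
O(v) = -5 + 2*v² (O(v) = (v² + v²) - 5 = 2*v² - 5 = -5 + 2*v²)
L(J, a) = a/4 + a*(-5 + 2*J²)/4 (L(J, a) = (a*(-5 + 2*J²) + a)/4 = (a + a*(-5 + 2*J²))/4 = a/4 + a*(-5 + 2*J²)/4)
L(4, l(0))*1042 = ((½)*0*(-2 + 4²))*1042 = ((½)*0*(-2 + 16))*1042 = ((½)*0*14)*1042 = 0*1042 = 0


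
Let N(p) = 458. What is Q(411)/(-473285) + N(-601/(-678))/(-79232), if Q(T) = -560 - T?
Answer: -69915129/18749658560 ≈ -0.0037289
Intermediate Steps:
Q(411)/(-473285) + N(-601/(-678))/(-79232) = (-560 - 1*411)/(-473285) + 458/(-79232) = (-560 - 411)*(-1/473285) + 458*(-1/79232) = -971*(-1/473285) - 229/39616 = 971/473285 - 229/39616 = -69915129/18749658560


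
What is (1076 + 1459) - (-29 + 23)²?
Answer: 2499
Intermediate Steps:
(1076 + 1459) - (-29 + 23)² = 2535 - 1*(-6)² = 2535 - 1*36 = 2535 - 36 = 2499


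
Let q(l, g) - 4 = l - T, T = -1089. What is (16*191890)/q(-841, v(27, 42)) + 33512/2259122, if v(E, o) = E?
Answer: 867006896788/71162343 ≈ 12184.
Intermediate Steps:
q(l, g) = 1093 + l (q(l, g) = 4 + (l - 1*(-1089)) = 4 + (l + 1089) = 4 + (1089 + l) = 1093 + l)
(16*191890)/q(-841, v(27, 42)) + 33512/2259122 = (16*191890)/(1093 - 841) + 33512/2259122 = 3070240/252 + 33512*(1/2259122) = 3070240*(1/252) + 16756/1129561 = 767560/63 + 16756/1129561 = 867006896788/71162343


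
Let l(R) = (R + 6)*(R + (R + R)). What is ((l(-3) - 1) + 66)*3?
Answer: 114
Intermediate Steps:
l(R) = 3*R*(6 + R) (l(R) = (6 + R)*(R + 2*R) = (6 + R)*(3*R) = 3*R*(6 + R))
((l(-3) - 1) + 66)*3 = ((3*(-3)*(6 - 3) - 1) + 66)*3 = ((3*(-3)*3 - 1) + 66)*3 = ((-27 - 1) + 66)*3 = (-28 + 66)*3 = 38*3 = 114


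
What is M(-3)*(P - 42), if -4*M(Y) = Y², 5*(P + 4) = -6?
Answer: 531/5 ≈ 106.20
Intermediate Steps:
P = -26/5 (P = -4 + (⅕)*(-6) = -4 - 6/5 = -26/5 ≈ -5.2000)
M(Y) = -Y²/4
M(-3)*(P - 42) = (-¼*(-3)²)*(-26/5 - 42) = -¼*9*(-236/5) = -9/4*(-236/5) = 531/5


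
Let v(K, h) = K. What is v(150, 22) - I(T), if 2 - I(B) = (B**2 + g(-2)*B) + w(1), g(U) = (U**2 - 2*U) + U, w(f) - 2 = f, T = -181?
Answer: 31826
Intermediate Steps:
w(f) = 2 + f
g(U) = U**2 - U
I(B) = -1 - B**2 - 6*B (I(B) = 2 - ((B**2 + (-2*(-1 - 2))*B) + (2 + 1)) = 2 - ((B**2 + (-2*(-3))*B) + 3) = 2 - ((B**2 + 6*B) + 3) = 2 - (3 + B**2 + 6*B) = 2 + (-3 - B**2 - 6*B) = -1 - B**2 - 6*B)
v(150, 22) - I(T) = 150 - (-1 - 1*(-181)**2 - 6*(-181)) = 150 - (-1 - 1*32761 + 1086) = 150 - (-1 - 32761 + 1086) = 150 - 1*(-31676) = 150 + 31676 = 31826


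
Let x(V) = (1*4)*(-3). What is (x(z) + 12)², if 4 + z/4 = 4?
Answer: 0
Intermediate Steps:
z = 0 (z = -16 + 4*4 = -16 + 16 = 0)
x(V) = -12 (x(V) = 4*(-3) = -12)
(x(z) + 12)² = (-12 + 12)² = 0² = 0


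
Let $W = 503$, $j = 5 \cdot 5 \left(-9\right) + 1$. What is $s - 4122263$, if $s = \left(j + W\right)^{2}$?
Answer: $-4044422$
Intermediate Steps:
$j = -224$ ($j = 25 \left(-9\right) + 1 = -225 + 1 = -224$)
$s = 77841$ ($s = \left(-224 + 503\right)^{2} = 279^{2} = 77841$)
$s - 4122263 = 77841 - 4122263 = -4044422$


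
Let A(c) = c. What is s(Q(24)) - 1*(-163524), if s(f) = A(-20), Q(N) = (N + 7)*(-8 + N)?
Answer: 163504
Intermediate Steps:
Q(N) = (-8 + N)*(7 + N) (Q(N) = (7 + N)*(-8 + N) = (-8 + N)*(7 + N))
s(f) = -20
s(Q(24)) - 1*(-163524) = -20 - 1*(-163524) = -20 + 163524 = 163504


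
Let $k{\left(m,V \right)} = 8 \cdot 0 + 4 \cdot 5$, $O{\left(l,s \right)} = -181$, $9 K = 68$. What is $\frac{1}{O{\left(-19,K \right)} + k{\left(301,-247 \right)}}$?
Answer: $- \frac{1}{161} \approx -0.0062112$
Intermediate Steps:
$K = \frac{68}{9}$ ($K = \frac{1}{9} \cdot 68 = \frac{68}{9} \approx 7.5556$)
$k{\left(m,V \right)} = 20$ ($k{\left(m,V \right)} = 0 + 20 = 20$)
$\frac{1}{O{\left(-19,K \right)} + k{\left(301,-247 \right)}} = \frac{1}{-181 + 20} = \frac{1}{-161} = - \frac{1}{161}$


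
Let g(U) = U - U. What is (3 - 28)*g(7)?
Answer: 0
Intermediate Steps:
g(U) = 0
(3 - 28)*g(7) = (3 - 28)*0 = -25*0 = 0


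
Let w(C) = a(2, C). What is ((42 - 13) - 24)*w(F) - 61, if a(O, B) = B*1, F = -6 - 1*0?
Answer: -91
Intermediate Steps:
F = -6 (F = -6 + 0 = -6)
a(O, B) = B
w(C) = C
((42 - 13) - 24)*w(F) - 61 = ((42 - 13) - 24)*(-6) - 61 = (29 - 24)*(-6) - 61 = 5*(-6) - 61 = -30 - 61 = -91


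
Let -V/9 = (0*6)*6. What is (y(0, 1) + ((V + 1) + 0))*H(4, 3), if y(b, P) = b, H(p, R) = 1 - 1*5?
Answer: -4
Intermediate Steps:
H(p, R) = -4 (H(p, R) = 1 - 5 = -4)
V = 0 (V = -9*0*6*6 = -0*6 = -9*0 = 0)
(y(0, 1) + ((V + 1) + 0))*H(4, 3) = (0 + ((0 + 1) + 0))*(-4) = (0 + (1 + 0))*(-4) = (0 + 1)*(-4) = 1*(-4) = -4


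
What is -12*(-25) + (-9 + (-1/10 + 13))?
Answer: 3039/10 ≈ 303.90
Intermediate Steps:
-12*(-25) + (-9 + (-1/10 + 13)) = 300 + (-9 + (-1*⅒ + 13)) = 300 + (-9 + (-⅒ + 13)) = 300 + (-9 + 129/10) = 300 + 39/10 = 3039/10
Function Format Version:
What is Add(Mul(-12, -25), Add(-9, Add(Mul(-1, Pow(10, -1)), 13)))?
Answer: Rational(3039, 10) ≈ 303.90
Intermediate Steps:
Add(Mul(-12, -25), Add(-9, Add(Mul(-1, Pow(10, -1)), 13))) = Add(300, Add(-9, Add(Mul(-1, Rational(1, 10)), 13))) = Add(300, Add(-9, Add(Rational(-1, 10), 13))) = Add(300, Add(-9, Rational(129, 10))) = Add(300, Rational(39, 10)) = Rational(3039, 10)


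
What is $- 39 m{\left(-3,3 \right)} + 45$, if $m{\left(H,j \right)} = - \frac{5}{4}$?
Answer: $\frac{375}{4} \approx 93.75$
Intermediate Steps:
$m{\left(H,j \right)} = - \frac{5}{4}$ ($m{\left(H,j \right)} = \left(-5\right) \frac{1}{4} = - \frac{5}{4}$)
$- 39 m{\left(-3,3 \right)} + 45 = \left(-39\right) \left(- \frac{5}{4}\right) + 45 = \frac{195}{4} + 45 = \frac{375}{4}$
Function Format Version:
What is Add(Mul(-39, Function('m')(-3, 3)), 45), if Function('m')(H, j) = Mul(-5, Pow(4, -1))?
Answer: Rational(375, 4) ≈ 93.750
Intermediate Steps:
Function('m')(H, j) = Rational(-5, 4) (Function('m')(H, j) = Mul(-5, Rational(1, 4)) = Rational(-5, 4))
Add(Mul(-39, Function('m')(-3, 3)), 45) = Add(Mul(-39, Rational(-5, 4)), 45) = Add(Rational(195, 4), 45) = Rational(375, 4)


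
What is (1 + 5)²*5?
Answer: 180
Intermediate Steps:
(1 + 5)²*5 = 6²*5 = 36*5 = 180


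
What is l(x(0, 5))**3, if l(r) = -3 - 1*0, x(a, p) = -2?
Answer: -27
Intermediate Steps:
l(r) = -3 (l(r) = -3 + 0 = -3)
l(x(0, 5))**3 = (-3)**3 = -27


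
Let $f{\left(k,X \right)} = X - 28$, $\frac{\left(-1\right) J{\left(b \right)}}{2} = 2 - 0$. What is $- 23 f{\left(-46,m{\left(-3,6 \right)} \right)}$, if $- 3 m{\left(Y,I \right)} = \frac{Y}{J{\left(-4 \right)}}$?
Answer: $\frac{2599}{4} \approx 649.75$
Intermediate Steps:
$J{\left(b \right)} = -4$ ($J{\left(b \right)} = - 2 \left(2 - 0\right) = - 2 \left(2 + 0\right) = \left(-2\right) 2 = -4$)
$m{\left(Y,I \right)} = \frac{Y}{12}$ ($m{\left(Y,I \right)} = - \frac{Y \frac{1}{-4}}{3} = - \frac{Y \left(- \frac{1}{4}\right)}{3} = - \frac{\left(- \frac{1}{4}\right) Y}{3} = \frac{Y}{12}$)
$f{\left(k,X \right)} = -28 + X$
$- 23 f{\left(-46,m{\left(-3,6 \right)} \right)} = - 23 \left(-28 + \frac{1}{12} \left(-3\right)\right) = - 23 \left(-28 - \frac{1}{4}\right) = \left(-23\right) \left(- \frac{113}{4}\right) = \frac{2599}{4}$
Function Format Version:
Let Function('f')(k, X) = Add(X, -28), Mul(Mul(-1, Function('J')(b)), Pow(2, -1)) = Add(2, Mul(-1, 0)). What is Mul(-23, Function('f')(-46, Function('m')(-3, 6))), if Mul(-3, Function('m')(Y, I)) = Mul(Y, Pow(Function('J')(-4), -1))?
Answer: Rational(2599, 4) ≈ 649.75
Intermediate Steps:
Function('J')(b) = -4 (Function('J')(b) = Mul(-2, Add(2, Mul(-1, 0))) = Mul(-2, Add(2, 0)) = Mul(-2, 2) = -4)
Function('m')(Y, I) = Mul(Rational(1, 12), Y) (Function('m')(Y, I) = Mul(Rational(-1, 3), Mul(Y, Pow(-4, -1))) = Mul(Rational(-1, 3), Mul(Y, Rational(-1, 4))) = Mul(Rational(-1, 3), Mul(Rational(-1, 4), Y)) = Mul(Rational(1, 12), Y))
Function('f')(k, X) = Add(-28, X)
Mul(-23, Function('f')(-46, Function('m')(-3, 6))) = Mul(-23, Add(-28, Mul(Rational(1, 12), -3))) = Mul(-23, Add(-28, Rational(-1, 4))) = Mul(-23, Rational(-113, 4)) = Rational(2599, 4)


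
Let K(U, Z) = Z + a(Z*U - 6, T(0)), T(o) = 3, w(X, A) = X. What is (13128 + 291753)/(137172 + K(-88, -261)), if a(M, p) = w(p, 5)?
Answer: 101627/45638 ≈ 2.2268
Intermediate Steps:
a(M, p) = p
K(U, Z) = 3 + Z (K(U, Z) = Z + 3 = 3 + Z)
(13128 + 291753)/(137172 + K(-88, -261)) = (13128 + 291753)/(137172 + (3 - 261)) = 304881/(137172 - 258) = 304881/136914 = 304881*(1/136914) = 101627/45638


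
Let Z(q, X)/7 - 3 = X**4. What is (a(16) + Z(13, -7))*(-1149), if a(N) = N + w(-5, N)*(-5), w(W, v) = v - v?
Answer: -19353756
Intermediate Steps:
w(W, v) = 0
a(N) = N (a(N) = N + 0*(-5) = N + 0 = N)
Z(q, X) = 21 + 7*X**4
(a(16) + Z(13, -7))*(-1149) = (16 + (21 + 7*(-7)**4))*(-1149) = (16 + (21 + 7*2401))*(-1149) = (16 + (21 + 16807))*(-1149) = (16 + 16828)*(-1149) = 16844*(-1149) = -19353756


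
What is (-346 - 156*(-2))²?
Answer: 1156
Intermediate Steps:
(-346 - 156*(-2))² = (-346 - 39*(-8))² = (-346 + 312)² = (-34)² = 1156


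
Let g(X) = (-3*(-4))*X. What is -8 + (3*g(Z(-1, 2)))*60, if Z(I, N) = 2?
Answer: 4312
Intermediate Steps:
g(X) = 12*X
-8 + (3*g(Z(-1, 2)))*60 = -8 + (3*(12*2))*60 = -8 + (3*24)*60 = -8 + 72*60 = -8 + 4320 = 4312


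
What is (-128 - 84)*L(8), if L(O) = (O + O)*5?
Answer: -16960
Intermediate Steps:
L(O) = 10*O (L(O) = (2*O)*5 = 10*O)
(-128 - 84)*L(8) = (-128 - 84)*(10*8) = -212*80 = -16960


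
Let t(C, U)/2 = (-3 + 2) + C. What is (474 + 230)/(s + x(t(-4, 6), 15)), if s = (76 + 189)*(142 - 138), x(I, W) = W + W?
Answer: 352/545 ≈ 0.64587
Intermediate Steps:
t(C, U) = -2 + 2*C (t(C, U) = 2*((-3 + 2) + C) = 2*(-1 + C) = -2 + 2*C)
x(I, W) = 2*W
s = 1060 (s = 265*4 = 1060)
(474 + 230)/(s + x(t(-4, 6), 15)) = (474 + 230)/(1060 + 2*15) = 704/(1060 + 30) = 704/1090 = 704*(1/1090) = 352/545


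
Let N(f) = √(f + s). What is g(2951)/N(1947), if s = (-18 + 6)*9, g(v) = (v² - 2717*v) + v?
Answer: 693485*√1839/1839 ≈ 16171.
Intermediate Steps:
g(v) = v² - 2716*v
s = -108 (s = -12*9 = -108)
N(f) = √(-108 + f) (N(f) = √(f - 108) = √(-108 + f))
g(2951)/N(1947) = (2951*(-2716 + 2951))/(√(-108 + 1947)) = (2951*235)/(√1839) = 693485*(√1839/1839) = 693485*√1839/1839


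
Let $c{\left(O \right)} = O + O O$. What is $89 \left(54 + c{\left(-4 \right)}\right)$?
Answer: $5874$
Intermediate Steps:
$c{\left(O \right)} = O + O^{2}$
$89 \left(54 + c{\left(-4 \right)}\right) = 89 \left(54 - 4 \left(1 - 4\right)\right) = 89 \left(54 - -12\right) = 89 \left(54 + 12\right) = 89 \cdot 66 = 5874$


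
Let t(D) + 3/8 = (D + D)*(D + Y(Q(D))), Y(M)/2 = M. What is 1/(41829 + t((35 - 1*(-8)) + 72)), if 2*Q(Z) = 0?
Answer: 8/546229 ≈ 1.4646e-5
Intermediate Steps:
Q(Z) = 0 (Q(Z) = (½)*0 = 0)
Y(M) = 2*M
t(D) = -3/8 + 2*D² (t(D) = -3/8 + (D + D)*(D + 2*0) = -3/8 + (2*D)*(D + 0) = -3/8 + (2*D)*D = -3/8 + 2*D²)
1/(41829 + t((35 - 1*(-8)) + 72)) = 1/(41829 + (-3/8 + 2*((35 - 1*(-8)) + 72)²)) = 1/(41829 + (-3/8 + 2*((35 + 8) + 72)²)) = 1/(41829 + (-3/8 + 2*(43 + 72)²)) = 1/(41829 + (-3/8 + 2*115²)) = 1/(41829 + (-3/8 + 2*13225)) = 1/(41829 + (-3/8 + 26450)) = 1/(41829 + 211597/8) = 1/(546229/8) = 8/546229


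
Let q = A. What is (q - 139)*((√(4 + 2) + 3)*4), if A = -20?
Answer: -1908 - 636*√6 ≈ -3465.9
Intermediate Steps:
q = -20
(q - 139)*((√(4 + 2) + 3)*4) = (-20 - 139)*((√(4 + 2) + 3)*4) = -159*(√6 + 3)*4 = -159*(3 + √6)*4 = -159*(12 + 4*√6) = -1908 - 636*√6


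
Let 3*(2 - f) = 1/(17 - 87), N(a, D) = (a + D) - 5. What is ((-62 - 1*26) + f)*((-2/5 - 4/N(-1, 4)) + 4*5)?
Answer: -325062/175 ≈ -1857.5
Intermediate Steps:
N(a, D) = -5 + D + a (N(a, D) = (D + a) - 5 = -5 + D + a)
f = 421/210 (f = 2 - 1/(3*(17 - 87)) = 2 - ⅓/(-70) = 2 - ⅓*(-1/70) = 2 + 1/210 = 421/210 ≈ 2.0048)
((-62 - 1*26) + f)*((-2/5 - 4/N(-1, 4)) + 4*5) = ((-62 - 1*26) + 421/210)*((-2/5 - 4/(-5 + 4 - 1)) + 4*5) = ((-62 - 26) + 421/210)*((-2*⅕ - 4/(-2)) + 20) = (-88 + 421/210)*((-⅖ - 4*(-½)) + 20) = -18059*((-⅖ + 2) + 20)/210 = -18059*(8/5 + 20)/210 = -18059/210*108/5 = -325062/175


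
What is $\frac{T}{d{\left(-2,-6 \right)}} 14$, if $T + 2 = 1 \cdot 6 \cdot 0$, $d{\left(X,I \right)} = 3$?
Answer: $- \frac{28}{3} \approx -9.3333$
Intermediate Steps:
$T = -2$ ($T = -2 + 1 \cdot 6 \cdot 0 = -2 + 6 \cdot 0 = -2 + 0 = -2$)
$\frac{T}{d{\left(-2,-6 \right)}} 14 = \frac{1}{3} \left(-2\right) 14 = \left(- \frac{2}{3}\right) 14 = - \frac{28}{3}$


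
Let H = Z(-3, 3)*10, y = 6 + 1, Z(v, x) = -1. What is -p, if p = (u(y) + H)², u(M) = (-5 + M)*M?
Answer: -16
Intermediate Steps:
y = 7
u(M) = M*(-5 + M)
H = -10 (H = -1*10 = -10)
p = 16 (p = (7*(-5 + 7) - 10)² = (7*2 - 10)² = (14 - 10)² = 4² = 16)
-p = -1*16 = -16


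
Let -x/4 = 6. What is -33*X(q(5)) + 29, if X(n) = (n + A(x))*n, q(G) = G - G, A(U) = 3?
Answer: 29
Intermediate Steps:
x = -24 (x = -4*6 = -24)
q(G) = 0
X(n) = n*(3 + n) (X(n) = (n + 3)*n = (3 + n)*n = n*(3 + n))
-33*X(q(5)) + 29 = -0*(3 + 0) + 29 = -0*3 + 29 = -33*0 + 29 = 0 + 29 = 29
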